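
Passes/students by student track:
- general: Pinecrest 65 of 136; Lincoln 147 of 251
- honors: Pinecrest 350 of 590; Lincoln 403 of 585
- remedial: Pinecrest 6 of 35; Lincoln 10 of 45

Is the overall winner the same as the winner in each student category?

Yes

General: Pinecrest 65/136 = 47.8%, Lincoln 147/251 = 58.6% → Lincoln
Honors: Pinecrest 350/590 = 59.3%, Lincoln 403/585 = 68.9% → Lincoln
Remedial: Pinecrest 6/35 = 17.1%, Lincoln 10/45 = 22.2% → Lincoln
Overall: Pinecrest 421/761 = 55.3%, Lincoln 560/881 = 63.6% → Lincoln
Lincoln wins overall and in every student group — no reversal.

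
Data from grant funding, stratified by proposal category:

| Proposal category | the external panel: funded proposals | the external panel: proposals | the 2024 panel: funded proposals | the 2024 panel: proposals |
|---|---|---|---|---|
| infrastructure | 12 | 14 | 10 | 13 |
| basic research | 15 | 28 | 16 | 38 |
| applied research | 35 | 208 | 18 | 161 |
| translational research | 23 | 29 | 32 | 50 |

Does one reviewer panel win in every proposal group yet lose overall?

No

Infrastructure: the external panel 12/14 = 85.7%, the 2024 panel 10/13 = 76.9% → the external panel
Basic research: the external panel 15/28 = 53.6%, the 2024 panel 16/38 = 42.1% → the external panel
Applied research: the external panel 35/208 = 16.8%, the 2024 panel 18/161 = 11.2% → the external panel
Translational research: the external panel 23/29 = 79.3%, the 2024 panel 32/50 = 64.0% → the external panel
Overall: the external panel 85/279 = 30.5%, the 2024 panel 76/262 = 29.0% → the external panel
The external panel wins overall and in every proposal group — no reversal.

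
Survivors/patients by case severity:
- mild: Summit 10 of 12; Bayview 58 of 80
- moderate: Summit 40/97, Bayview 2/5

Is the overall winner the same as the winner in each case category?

Mild: Summit 10/12 = 83.3%, Bayview 58/80 = 72.5% → Summit
Moderate: Summit 40/97 = 41.2%, Bayview 2/5 = 40.0% → Summit
Overall: Summit 50/109 = 45.9%, Bayview 60/85 = 70.6% → Bayview
Summit wins each case group but Bayview wins overall — the comparison reverses. Summit's patients skew toward moderate, which has a lower base rate.

No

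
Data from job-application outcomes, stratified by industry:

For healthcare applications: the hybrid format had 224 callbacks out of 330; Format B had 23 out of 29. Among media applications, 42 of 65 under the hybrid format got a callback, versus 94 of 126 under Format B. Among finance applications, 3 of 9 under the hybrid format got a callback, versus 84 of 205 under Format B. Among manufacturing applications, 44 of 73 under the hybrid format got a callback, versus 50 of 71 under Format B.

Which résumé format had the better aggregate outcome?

Healthcare: the hybrid format 224/330 = 67.9%, Format B 23/29 = 79.3% → Format B
Media: the hybrid format 42/65 = 64.6%, Format B 94/126 = 74.6% → Format B
Finance: the hybrid format 3/9 = 33.3%, Format B 84/205 = 41.0% → Format B
Manufacturing: the hybrid format 44/73 = 60.3%, Format B 50/71 = 70.4% → Format B
Overall: the hybrid format 313/477 = 65.6%, Format B 251/431 = 58.2% → the hybrid format
(Format B wins every industry group but the hybrid format wins overall — Format B's applications skew toward the low-rate finance group.)

the hybrid format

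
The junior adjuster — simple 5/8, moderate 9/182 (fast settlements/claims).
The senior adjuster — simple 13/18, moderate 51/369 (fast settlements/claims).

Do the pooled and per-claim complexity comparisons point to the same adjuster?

Simple: the junior adjuster 5/8 = 62.5%, the senior adjuster 13/18 = 72.2% → the senior adjuster
Moderate: the junior adjuster 9/182 = 4.9%, the senior adjuster 51/369 = 13.8% → the senior adjuster
Overall: the junior adjuster 14/190 = 7.4%, the senior adjuster 64/387 = 16.5% → the senior adjuster
The senior adjuster wins overall and in every claim group — no reversal.

Yes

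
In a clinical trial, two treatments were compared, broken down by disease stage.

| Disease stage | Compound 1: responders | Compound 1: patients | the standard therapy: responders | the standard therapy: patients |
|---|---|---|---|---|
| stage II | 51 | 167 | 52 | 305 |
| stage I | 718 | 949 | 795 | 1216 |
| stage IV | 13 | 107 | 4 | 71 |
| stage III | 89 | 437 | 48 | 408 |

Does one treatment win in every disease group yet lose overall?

No

Stage II: Compound 1 51/167 = 30.5%, the standard therapy 52/305 = 17.0% → Compound 1
Stage I: Compound 1 718/949 = 75.7%, the standard therapy 795/1216 = 65.4% → Compound 1
Stage IV: Compound 1 13/107 = 12.1%, the standard therapy 4/71 = 5.6% → Compound 1
Stage III: Compound 1 89/437 = 20.4%, the standard therapy 48/408 = 11.8% → Compound 1
Overall: Compound 1 871/1660 = 52.5%, the standard therapy 899/2000 = 45.0% → Compound 1
Compound 1 wins overall and in every disease group — no reversal.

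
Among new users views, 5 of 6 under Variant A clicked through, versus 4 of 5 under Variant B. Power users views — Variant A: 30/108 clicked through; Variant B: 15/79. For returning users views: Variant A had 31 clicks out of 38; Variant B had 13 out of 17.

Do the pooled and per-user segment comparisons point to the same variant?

Yes

New users: Variant A 5/6 = 83.3%, Variant B 4/5 = 80.0% → Variant A
Power users: Variant A 30/108 = 27.8%, Variant B 15/79 = 19.0% → Variant A
Returning users: Variant A 31/38 = 81.6%, Variant B 13/17 = 76.5% → Variant A
Overall: Variant A 66/152 = 43.4%, Variant B 32/101 = 31.7% → Variant A
Variant A wins overall and in every user group — no reversal.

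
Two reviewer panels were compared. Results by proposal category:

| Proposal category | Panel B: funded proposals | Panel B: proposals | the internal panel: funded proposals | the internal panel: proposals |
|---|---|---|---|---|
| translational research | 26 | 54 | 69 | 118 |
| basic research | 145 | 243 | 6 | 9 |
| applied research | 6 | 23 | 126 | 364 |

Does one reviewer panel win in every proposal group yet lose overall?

Yes

Translational research: Panel B 26/54 = 48.1%, the internal panel 69/118 = 58.5% → the internal panel
Basic research: Panel B 145/243 = 59.7%, the internal panel 6/9 = 66.7% → the internal panel
Applied research: Panel B 6/23 = 26.1%, the internal panel 126/364 = 34.6% → the internal panel
Overall: Panel B 177/320 = 55.3%, the internal panel 201/491 = 40.9% → Panel B
The internal panel wins each proposal group but Panel B wins overall — the comparison reverses. The internal panel's proposals skew toward applied research, which has a lower base rate.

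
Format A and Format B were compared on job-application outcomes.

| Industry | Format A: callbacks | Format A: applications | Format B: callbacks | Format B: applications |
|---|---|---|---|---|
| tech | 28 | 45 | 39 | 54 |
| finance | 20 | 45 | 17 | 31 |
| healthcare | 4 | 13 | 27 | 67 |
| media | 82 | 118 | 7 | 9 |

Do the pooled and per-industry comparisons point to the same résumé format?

Tech: Format A 28/45 = 62.2%, Format B 39/54 = 72.2% → Format B
Finance: Format A 20/45 = 44.4%, Format B 17/31 = 54.8% → Format B
Healthcare: Format A 4/13 = 30.8%, Format B 27/67 = 40.3% → Format B
Media: Format A 82/118 = 69.5%, Format B 7/9 = 77.8% → Format B
Overall: Format A 134/221 = 60.6%, Format B 90/161 = 55.9% → Format A
Format B wins each industry group but Format A wins overall — the comparison reverses. Format B's applications skew toward healthcare, which has a lower base rate.

No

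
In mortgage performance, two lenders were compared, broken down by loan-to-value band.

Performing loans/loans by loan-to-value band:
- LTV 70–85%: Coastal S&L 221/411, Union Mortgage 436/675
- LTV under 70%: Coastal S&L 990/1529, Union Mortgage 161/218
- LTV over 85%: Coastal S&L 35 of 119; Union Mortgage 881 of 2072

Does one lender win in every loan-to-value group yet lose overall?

Yes

LTV 70–85%: Coastal S&L 221/411 = 53.8%, Union Mortgage 436/675 = 64.6% → Union Mortgage
LTV under 70%: Coastal S&L 990/1529 = 64.7%, Union Mortgage 161/218 = 73.9% → Union Mortgage
LTV over 85%: Coastal S&L 35/119 = 29.4%, Union Mortgage 881/2072 = 42.5% → Union Mortgage
Overall: Coastal S&L 1246/2059 = 60.5%, Union Mortgage 1478/2965 = 49.8% → Coastal S&L
Union Mortgage wins each loan-to-value group but Coastal S&L wins overall — the comparison reverses. Union Mortgage's loans skew toward LTV over 85%, which has a lower base rate.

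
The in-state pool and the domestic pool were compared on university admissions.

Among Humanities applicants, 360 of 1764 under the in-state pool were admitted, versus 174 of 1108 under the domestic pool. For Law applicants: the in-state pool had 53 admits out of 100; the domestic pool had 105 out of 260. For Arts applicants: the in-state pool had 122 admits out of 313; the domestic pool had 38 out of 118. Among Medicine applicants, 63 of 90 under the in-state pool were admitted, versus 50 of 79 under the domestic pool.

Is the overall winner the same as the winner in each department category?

Humanities: the in-state pool 360/1764 = 20.4%, the domestic pool 174/1108 = 15.7% → the in-state pool
Law: the in-state pool 53/100 = 53.0%, the domestic pool 105/260 = 40.4% → the in-state pool
Arts: the in-state pool 122/313 = 39.0%, the domestic pool 38/118 = 32.2% → the in-state pool
Medicine: the in-state pool 63/90 = 70.0%, the domestic pool 50/79 = 63.3% → the in-state pool
Overall: the in-state pool 598/2267 = 26.4%, the domestic pool 367/1565 = 23.5% → the in-state pool
The in-state pool wins overall and in every department group — no reversal.

Yes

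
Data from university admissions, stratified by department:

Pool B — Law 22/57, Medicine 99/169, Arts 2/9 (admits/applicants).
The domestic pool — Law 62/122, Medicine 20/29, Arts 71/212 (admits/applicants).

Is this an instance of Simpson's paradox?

Yes

Law: Pool B 22/57 = 38.6%, the domestic pool 62/122 = 50.8% → the domestic pool
Medicine: Pool B 99/169 = 58.6%, the domestic pool 20/29 = 69.0% → the domestic pool
Arts: Pool B 2/9 = 22.2%, the domestic pool 71/212 = 33.5% → the domestic pool
Overall: Pool B 123/235 = 52.3%, the domestic pool 153/363 = 42.1% → Pool B
The domestic pool wins each department group but Pool B wins overall — the comparison reverses. The domestic pool's applicants skew toward Arts, which has a lower base rate.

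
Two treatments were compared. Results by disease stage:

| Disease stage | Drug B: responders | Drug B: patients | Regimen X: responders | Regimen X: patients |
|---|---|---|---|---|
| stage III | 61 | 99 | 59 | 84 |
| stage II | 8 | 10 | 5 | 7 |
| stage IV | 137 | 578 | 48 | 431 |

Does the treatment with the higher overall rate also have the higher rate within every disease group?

No

Stage III: Drug B 61/99 = 61.6%, Regimen X 59/84 = 70.2% → Regimen X
Stage II: Drug B 8/10 = 80.0%, Regimen X 5/7 = 71.4% → Drug B
Stage IV: Drug B 137/578 = 23.7%, Regimen X 48/431 = 11.1% → Drug B
Overall: Drug B 206/687 = 30.0%, Regimen X 112/522 = 21.5% → Drug B
Neither sweeps: Drug B wins 2 of 3 groups, Regimen X wins 1. Drug B wins overall but not every group — no Simpson reversal.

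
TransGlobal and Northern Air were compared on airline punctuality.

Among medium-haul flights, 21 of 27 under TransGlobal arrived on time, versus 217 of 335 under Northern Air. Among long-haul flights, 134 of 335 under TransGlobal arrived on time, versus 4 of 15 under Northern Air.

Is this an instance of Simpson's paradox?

Yes

Medium-haul: TransGlobal 21/27 = 77.8%, Northern Air 217/335 = 64.8% → TransGlobal
Long-haul: TransGlobal 134/335 = 40.0%, Northern Air 4/15 = 26.7% → TransGlobal
Overall: TransGlobal 155/362 = 42.8%, Northern Air 221/350 = 63.1% → Northern Air
TransGlobal wins each route group but Northern Air wins overall — the comparison reverses. TransGlobal's flights skew toward long-haul, which has a lower base rate.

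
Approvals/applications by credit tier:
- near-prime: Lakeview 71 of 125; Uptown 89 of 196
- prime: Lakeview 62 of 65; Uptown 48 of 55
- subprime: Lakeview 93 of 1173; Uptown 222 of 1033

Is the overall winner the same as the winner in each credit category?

Near-prime: Lakeview 71/125 = 56.8%, Uptown 89/196 = 45.4% → Lakeview
Prime: Lakeview 62/65 = 95.4%, Uptown 48/55 = 87.3% → Lakeview
Subprime: Lakeview 93/1173 = 7.9%, Uptown 222/1033 = 21.5% → Uptown
Overall: Lakeview 226/1363 = 16.6%, Uptown 359/1284 = 28.0% → Uptown
Neither sweeps: Lakeview wins 2 of 3 groups, Uptown wins 1. Uptown wins overall but not every group — no Simpson reversal.

No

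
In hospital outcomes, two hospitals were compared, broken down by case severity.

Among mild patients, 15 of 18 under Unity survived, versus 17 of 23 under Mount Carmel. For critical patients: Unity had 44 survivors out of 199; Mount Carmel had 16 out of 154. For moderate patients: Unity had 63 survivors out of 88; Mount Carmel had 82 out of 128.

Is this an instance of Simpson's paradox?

Mild: Unity 15/18 = 83.3%, Mount Carmel 17/23 = 73.9% → Unity
Critical: Unity 44/199 = 22.1%, Mount Carmel 16/154 = 10.4% → Unity
Moderate: Unity 63/88 = 71.6%, Mount Carmel 82/128 = 64.1% → Unity
Overall: Unity 122/305 = 40.0%, Mount Carmel 115/305 = 37.7% → Unity
Unity wins overall and in every case group — no reversal.

No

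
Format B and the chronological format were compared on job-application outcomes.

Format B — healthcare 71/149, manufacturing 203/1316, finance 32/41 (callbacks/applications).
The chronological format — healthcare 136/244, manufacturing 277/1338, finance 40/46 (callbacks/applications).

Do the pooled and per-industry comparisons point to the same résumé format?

Healthcare: Format B 71/149 = 47.7%, the chronological format 136/244 = 55.7% → the chronological format
Manufacturing: Format B 203/1316 = 15.4%, the chronological format 277/1338 = 20.7% → the chronological format
Finance: Format B 32/41 = 78.0%, the chronological format 40/46 = 87.0% → the chronological format
Overall: Format B 306/1506 = 20.3%, the chronological format 453/1628 = 27.8% → the chronological format
The chronological format wins overall and in every industry group — no reversal.

Yes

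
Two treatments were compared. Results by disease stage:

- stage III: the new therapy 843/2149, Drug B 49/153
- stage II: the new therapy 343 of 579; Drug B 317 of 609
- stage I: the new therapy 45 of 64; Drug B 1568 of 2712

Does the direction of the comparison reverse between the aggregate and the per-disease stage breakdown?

Stage III: the new therapy 843/2149 = 39.2%, Drug B 49/153 = 32.0% → the new therapy
Stage II: the new therapy 343/579 = 59.2%, Drug B 317/609 = 52.1% → the new therapy
Stage I: the new therapy 45/64 = 70.3%, Drug B 1568/2712 = 57.8% → the new therapy
Overall: the new therapy 1231/2792 = 44.1%, Drug B 1934/3474 = 55.7% → Drug B
The new therapy wins each disease group but Drug B wins overall — the comparison reverses. The new therapy's patients skew toward stage III, which has a lower base rate.

Yes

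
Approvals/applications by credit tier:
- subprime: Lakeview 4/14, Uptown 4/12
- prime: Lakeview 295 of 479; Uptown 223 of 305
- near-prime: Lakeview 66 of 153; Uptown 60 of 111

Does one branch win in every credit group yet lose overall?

Subprime: Lakeview 4/14 = 28.6%, Uptown 4/12 = 33.3% → Uptown
Prime: Lakeview 295/479 = 61.6%, Uptown 223/305 = 73.1% → Uptown
Near-prime: Lakeview 66/153 = 43.1%, Uptown 60/111 = 54.1% → Uptown
Overall: Lakeview 365/646 = 56.5%, Uptown 287/428 = 67.1% → Uptown
Uptown wins overall and in every credit group — no reversal.

No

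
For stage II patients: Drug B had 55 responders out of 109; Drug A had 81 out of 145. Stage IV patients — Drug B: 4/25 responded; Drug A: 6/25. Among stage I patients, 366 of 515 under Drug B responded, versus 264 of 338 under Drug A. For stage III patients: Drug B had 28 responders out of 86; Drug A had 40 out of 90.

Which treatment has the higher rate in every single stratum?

Drug A

Stage II: Drug B 55/109 = 50.5%, Drug A 81/145 = 55.9% → Drug A
Stage IV: Drug B 4/25 = 16.0%, Drug A 6/25 = 24.0% → Drug A
Stage I: Drug B 366/515 = 71.1%, Drug A 264/338 = 78.1% → Drug A
Stage III: Drug B 28/86 = 32.6%, Drug A 40/90 = 44.4% → Drug A
Drug A has the higher rate in all 4 groups.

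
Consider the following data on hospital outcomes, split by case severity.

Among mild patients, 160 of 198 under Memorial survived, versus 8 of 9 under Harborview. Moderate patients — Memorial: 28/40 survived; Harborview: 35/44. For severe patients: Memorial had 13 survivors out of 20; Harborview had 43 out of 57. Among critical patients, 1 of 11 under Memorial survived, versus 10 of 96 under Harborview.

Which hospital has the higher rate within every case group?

Mild: Memorial 160/198 = 80.8%, Harborview 8/9 = 88.9% → Harborview
Moderate: Memorial 28/40 = 70.0%, Harborview 35/44 = 79.5% → Harborview
Severe: Memorial 13/20 = 65.0%, Harborview 43/57 = 75.4% → Harborview
Critical: Memorial 1/11 = 9.1%, Harborview 10/96 = 10.4% → Harborview
Harborview has the higher rate in all 4 groups.

Harborview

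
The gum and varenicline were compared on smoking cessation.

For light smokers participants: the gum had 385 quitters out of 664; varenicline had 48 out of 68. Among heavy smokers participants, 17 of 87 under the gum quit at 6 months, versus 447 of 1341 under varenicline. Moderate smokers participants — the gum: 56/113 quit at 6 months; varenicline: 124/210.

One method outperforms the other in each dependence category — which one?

Light smokers: the gum 385/664 = 58.0%, varenicline 48/68 = 70.6% → varenicline
Heavy smokers: the gum 17/87 = 19.5%, varenicline 447/1341 = 33.3% → varenicline
Moderate smokers: the gum 56/113 = 49.6%, varenicline 124/210 = 59.0% → varenicline
Varenicline has the higher rate in all 3 groups.

varenicline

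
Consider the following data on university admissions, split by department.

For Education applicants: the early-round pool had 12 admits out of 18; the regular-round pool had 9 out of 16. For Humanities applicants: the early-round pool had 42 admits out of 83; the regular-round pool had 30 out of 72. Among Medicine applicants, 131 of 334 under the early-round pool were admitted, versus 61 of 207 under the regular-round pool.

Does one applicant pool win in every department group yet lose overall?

Education: the early-round pool 12/18 = 66.7%, the regular-round pool 9/16 = 56.2% → the early-round pool
Humanities: the early-round pool 42/83 = 50.6%, the regular-round pool 30/72 = 41.7% → the early-round pool
Medicine: the early-round pool 131/334 = 39.2%, the regular-round pool 61/207 = 29.5% → the early-round pool
Overall: the early-round pool 185/435 = 42.5%, the regular-round pool 100/295 = 33.9% → the early-round pool
The early-round pool wins overall and in every department group — no reversal.

No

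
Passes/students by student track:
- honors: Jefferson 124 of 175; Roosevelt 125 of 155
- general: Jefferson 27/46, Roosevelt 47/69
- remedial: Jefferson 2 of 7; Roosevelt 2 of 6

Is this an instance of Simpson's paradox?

No

Honors: Jefferson 124/175 = 70.9%, Roosevelt 125/155 = 80.6% → Roosevelt
General: Jefferson 27/46 = 58.7%, Roosevelt 47/69 = 68.1% → Roosevelt
Remedial: Jefferson 2/7 = 28.6%, Roosevelt 2/6 = 33.3% → Roosevelt
Overall: Jefferson 153/228 = 67.1%, Roosevelt 174/230 = 75.7% → Roosevelt
Roosevelt wins overall and in every student group — no reversal.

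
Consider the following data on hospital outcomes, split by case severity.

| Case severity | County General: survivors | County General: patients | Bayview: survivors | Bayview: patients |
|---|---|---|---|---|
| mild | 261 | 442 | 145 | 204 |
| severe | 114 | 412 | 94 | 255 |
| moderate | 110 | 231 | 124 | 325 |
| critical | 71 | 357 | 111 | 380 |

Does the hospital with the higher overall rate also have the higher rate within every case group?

No

Mild: County General 261/442 = 59.0%, Bayview 145/204 = 71.1% → Bayview
Severe: County General 114/412 = 27.7%, Bayview 94/255 = 36.9% → Bayview
Moderate: County General 110/231 = 47.6%, Bayview 124/325 = 38.2% → County General
Critical: County General 71/357 = 19.9%, Bayview 111/380 = 29.2% → Bayview
Overall: County General 556/1442 = 38.6%, Bayview 474/1164 = 40.7% → Bayview
Neither sweeps: County General wins 1 of 4 groups, Bayview wins 3. Bayview wins overall but not every group — no Simpson reversal.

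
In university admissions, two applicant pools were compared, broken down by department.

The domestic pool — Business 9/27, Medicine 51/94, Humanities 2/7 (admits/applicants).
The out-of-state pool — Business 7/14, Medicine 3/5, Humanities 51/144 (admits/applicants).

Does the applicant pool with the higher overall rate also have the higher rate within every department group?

No

Business: the domestic pool 9/27 = 33.3%, the out-of-state pool 7/14 = 50.0% → the out-of-state pool
Medicine: the domestic pool 51/94 = 54.3%, the out-of-state pool 3/5 = 60.0% → the out-of-state pool
Humanities: the domestic pool 2/7 = 28.6%, the out-of-state pool 51/144 = 35.4% → the out-of-state pool
Overall: the domestic pool 62/128 = 48.4%, the out-of-state pool 61/163 = 37.4% → the domestic pool
The out-of-state pool wins each department group but the domestic pool wins overall — the comparison reverses. The out-of-state pool's applicants skew toward Humanities, which has a lower base rate.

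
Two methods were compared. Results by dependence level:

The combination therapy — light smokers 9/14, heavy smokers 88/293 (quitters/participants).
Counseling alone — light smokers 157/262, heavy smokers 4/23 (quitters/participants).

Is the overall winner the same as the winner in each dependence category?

Light smokers: the combination therapy 9/14 = 64.3%, counseling alone 157/262 = 59.9% → the combination therapy
Heavy smokers: the combination therapy 88/293 = 30.0%, counseling alone 4/23 = 17.4% → the combination therapy
Overall: the combination therapy 97/307 = 31.6%, counseling alone 161/285 = 56.5% → counseling alone
The combination therapy wins each dependence group but counseling alone wins overall — the comparison reverses. The combination therapy's participants skew toward heavy smokers, which has a lower base rate.

No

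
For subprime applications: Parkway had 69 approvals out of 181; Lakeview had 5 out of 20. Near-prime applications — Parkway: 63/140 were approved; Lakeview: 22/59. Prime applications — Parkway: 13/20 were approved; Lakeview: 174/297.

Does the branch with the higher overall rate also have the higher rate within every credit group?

No

Subprime: Parkway 69/181 = 38.1%, Lakeview 5/20 = 25.0% → Parkway
Near-prime: Parkway 63/140 = 45.0%, Lakeview 22/59 = 37.3% → Parkway
Prime: Parkway 13/20 = 65.0%, Lakeview 174/297 = 58.6% → Parkway
Overall: Parkway 145/341 = 42.5%, Lakeview 201/376 = 53.5% → Lakeview
Parkway wins each credit group but Lakeview wins overall — the comparison reverses. Parkway's applications skew toward subprime, which has a lower base rate.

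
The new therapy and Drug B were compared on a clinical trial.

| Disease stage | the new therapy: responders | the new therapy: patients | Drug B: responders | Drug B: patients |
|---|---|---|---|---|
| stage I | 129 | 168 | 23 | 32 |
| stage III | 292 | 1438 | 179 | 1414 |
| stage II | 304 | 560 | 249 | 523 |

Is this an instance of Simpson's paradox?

Stage I: the new therapy 129/168 = 76.8%, Drug B 23/32 = 71.9% → the new therapy
Stage III: the new therapy 292/1438 = 20.3%, Drug B 179/1414 = 12.7% → the new therapy
Stage II: the new therapy 304/560 = 54.3%, Drug B 249/523 = 47.6% → the new therapy
Overall: the new therapy 725/2166 = 33.5%, Drug B 451/1969 = 22.9% → the new therapy
The new therapy wins overall and in every disease group — no reversal.

No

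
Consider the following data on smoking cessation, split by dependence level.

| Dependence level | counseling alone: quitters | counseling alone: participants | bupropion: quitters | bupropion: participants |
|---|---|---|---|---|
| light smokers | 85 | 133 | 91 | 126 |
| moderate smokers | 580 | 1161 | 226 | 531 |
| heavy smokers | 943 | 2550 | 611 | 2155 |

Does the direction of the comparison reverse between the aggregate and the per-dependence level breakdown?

Light smokers: counseling alone 85/133 = 63.9%, bupropion 91/126 = 72.2% → bupropion
Moderate smokers: counseling alone 580/1161 = 50.0%, bupropion 226/531 = 42.6% → counseling alone
Heavy smokers: counseling alone 943/2550 = 37.0%, bupropion 611/2155 = 28.4% → counseling alone
Overall: counseling alone 1608/3844 = 41.8%, bupropion 928/2812 = 33.0% → counseling alone
Neither sweeps: counseling alone wins 2 of 3 groups, bupropion wins 1. Counseling alone wins overall but not every group — no Simpson reversal.

No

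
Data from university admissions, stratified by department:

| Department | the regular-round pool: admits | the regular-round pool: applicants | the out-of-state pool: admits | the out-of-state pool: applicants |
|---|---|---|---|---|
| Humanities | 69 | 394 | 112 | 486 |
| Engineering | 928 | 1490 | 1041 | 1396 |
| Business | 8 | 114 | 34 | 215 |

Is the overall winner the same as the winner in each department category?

Humanities: the regular-round pool 69/394 = 17.5%, the out-of-state pool 112/486 = 23.0% → the out-of-state pool
Engineering: the regular-round pool 928/1490 = 62.3%, the out-of-state pool 1041/1396 = 74.6% → the out-of-state pool
Business: the regular-round pool 8/114 = 7.0%, the out-of-state pool 34/215 = 15.8% → the out-of-state pool
Overall: the regular-round pool 1005/1998 = 50.3%, the out-of-state pool 1187/2097 = 56.6% → the out-of-state pool
The out-of-state pool wins overall and in every department group — no reversal.

Yes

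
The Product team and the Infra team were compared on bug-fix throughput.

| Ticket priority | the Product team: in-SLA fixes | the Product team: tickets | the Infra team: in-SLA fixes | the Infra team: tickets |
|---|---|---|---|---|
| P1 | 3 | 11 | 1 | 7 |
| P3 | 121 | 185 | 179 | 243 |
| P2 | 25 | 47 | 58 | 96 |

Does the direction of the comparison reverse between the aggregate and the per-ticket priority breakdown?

P1: the Product team 3/11 = 27.3%, the Infra team 1/7 = 14.3% → the Product team
P3: the Product team 121/185 = 65.4%, the Infra team 179/243 = 73.7% → the Infra team
P2: the Product team 25/47 = 53.2%, the Infra team 58/96 = 60.4% → the Infra team
Overall: the Product team 149/243 = 61.3%, the Infra team 238/346 = 68.8% → the Infra team
Neither sweeps: the Product team wins 1 of 3 groups, the Infra team wins 2. The Infra team wins overall but not every group — no Simpson reversal.

No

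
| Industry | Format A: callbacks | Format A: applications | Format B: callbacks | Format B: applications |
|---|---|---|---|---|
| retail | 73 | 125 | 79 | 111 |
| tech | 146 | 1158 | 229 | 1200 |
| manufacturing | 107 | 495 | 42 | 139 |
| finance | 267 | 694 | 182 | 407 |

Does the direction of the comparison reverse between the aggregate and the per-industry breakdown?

No

Retail: Format A 73/125 = 58.4%, Format B 79/111 = 71.2% → Format B
Tech: Format A 146/1158 = 12.6%, Format B 229/1200 = 19.1% → Format B
Manufacturing: Format A 107/495 = 21.6%, Format B 42/139 = 30.2% → Format B
Finance: Format A 267/694 = 38.5%, Format B 182/407 = 44.7% → Format B
Overall: Format A 593/2472 = 24.0%, Format B 532/1857 = 28.6% → Format B
Format B wins overall and in every industry group — no reversal.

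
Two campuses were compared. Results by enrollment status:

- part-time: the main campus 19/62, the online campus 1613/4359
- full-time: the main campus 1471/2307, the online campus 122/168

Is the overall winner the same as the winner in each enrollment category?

Part-time: the main campus 19/62 = 30.6%, the online campus 1613/4359 = 37.0% → the online campus
Full-time: the main campus 1471/2307 = 63.8%, the online campus 122/168 = 72.6% → the online campus
Overall: the main campus 1490/2369 = 62.9%, the online campus 1735/4527 = 38.3% → the main campus
The online campus wins each enrollment group but the main campus wins overall — the comparison reverses. The online campus's students skew toward part-time, which has a lower base rate.

No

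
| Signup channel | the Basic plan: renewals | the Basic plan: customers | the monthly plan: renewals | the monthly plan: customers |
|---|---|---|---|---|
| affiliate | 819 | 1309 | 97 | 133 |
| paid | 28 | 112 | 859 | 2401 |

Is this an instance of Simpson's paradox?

Yes

Affiliate: the Basic plan 819/1309 = 62.6%, the monthly plan 97/133 = 72.9% → the monthly plan
Paid: the Basic plan 28/112 = 25.0%, the monthly plan 859/2401 = 35.8% → the monthly plan
Overall: the Basic plan 847/1421 = 59.6%, the monthly plan 956/2534 = 37.7% → the Basic plan
The monthly plan wins each signup group but the Basic plan wins overall — the comparison reverses. The monthly plan's customers skew toward paid, which has a lower base rate.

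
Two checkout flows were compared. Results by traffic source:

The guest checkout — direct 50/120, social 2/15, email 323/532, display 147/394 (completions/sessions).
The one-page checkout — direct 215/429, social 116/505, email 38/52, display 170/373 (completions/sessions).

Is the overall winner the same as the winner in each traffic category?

No

Direct: the guest checkout 50/120 = 41.7%, the one-page checkout 215/429 = 50.1% → the one-page checkout
Social: the guest checkout 2/15 = 13.3%, the one-page checkout 116/505 = 23.0% → the one-page checkout
Email: the guest checkout 323/532 = 60.7%, the one-page checkout 38/52 = 73.1% → the one-page checkout
Display: the guest checkout 147/394 = 37.3%, the one-page checkout 170/373 = 45.6% → the one-page checkout
Overall: the guest checkout 522/1061 = 49.2%, the one-page checkout 539/1359 = 39.7% → the guest checkout
The one-page checkout wins each traffic group but the guest checkout wins overall — the comparison reverses. The one-page checkout's sessions skew toward social, which has a lower base rate.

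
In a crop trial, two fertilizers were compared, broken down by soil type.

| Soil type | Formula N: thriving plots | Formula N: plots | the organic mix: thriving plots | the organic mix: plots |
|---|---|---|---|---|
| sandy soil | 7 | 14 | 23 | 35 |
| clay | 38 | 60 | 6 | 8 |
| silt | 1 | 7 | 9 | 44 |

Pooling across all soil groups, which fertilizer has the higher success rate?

Sandy soil: Formula N 7/14 = 50.0%, the organic mix 23/35 = 65.7% → the organic mix
Clay: Formula N 38/60 = 63.3%, the organic mix 6/8 = 75.0% → the organic mix
Silt: Formula N 1/7 = 14.3%, the organic mix 9/44 = 20.5% → the organic mix
Overall: Formula N 46/81 = 56.8%, the organic mix 38/87 = 43.7% → Formula N
(The organic mix wins every soil group but Formula N wins overall — the organic mix's plots skew toward the low-rate silt group.)

Formula N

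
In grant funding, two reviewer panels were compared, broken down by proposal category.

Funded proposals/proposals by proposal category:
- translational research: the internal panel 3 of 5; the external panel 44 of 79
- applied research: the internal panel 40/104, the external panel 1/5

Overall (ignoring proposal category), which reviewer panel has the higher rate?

Translational research: the internal panel 3/5 = 60.0%, the external panel 44/79 = 55.7% → the internal panel
Applied research: the internal panel 40/104 = 38.5%, the external panel 1/5 = 20.0% → the internal panel
Overall: the internal panel 43/109 = 39.4%, the external panel 45/84 = 53.6% → the external panel
(The internal panel wins every proposal group but the external panel wins overall — the internal panel's proposals skew toward the low-rate applied research group.)

the external panel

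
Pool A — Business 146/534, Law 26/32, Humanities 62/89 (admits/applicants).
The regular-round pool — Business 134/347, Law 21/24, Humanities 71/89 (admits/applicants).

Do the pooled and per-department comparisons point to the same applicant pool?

Yes

Business: Pool A 146/534 = 27.3%, the regular-round pool 134/347 = 38.6% → the regular-round pool
Law: Pool A 26/32 = 81.2%, the regular-round pool 21/24 = 87.5% → the regular-round pool
Humanities: Pool A 62/89 = 69.7%, the regular-round pool 71/89 = 79.8% → the regular-round pool
Overall: Pool A 234/655 = 35.7%, the regular-round pool 226/460 = 49.1% → the regular-round pool
The regular-round pool wins overall and in every department group — no reversal.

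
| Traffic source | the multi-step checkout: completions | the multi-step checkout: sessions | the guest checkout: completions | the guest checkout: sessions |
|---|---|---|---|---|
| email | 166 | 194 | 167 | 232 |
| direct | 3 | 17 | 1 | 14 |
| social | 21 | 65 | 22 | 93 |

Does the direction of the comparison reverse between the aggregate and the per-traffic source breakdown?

Email: the multi-step checkout 166/194 = 85.6%, the guest checkout 167/232 = 72.0% → the multi-step checkout
Direct: the multi-step checkout 3/17 = 17.6%, the guest checkout 1/14 = 7.1% → the multi-step checkout
Social: the multi-step checkout 21/65 = 32.3%, the guest checkout 22/93 = 23.7% → the multi-step checkout
Overall: the multi-step checkout 190/276 = 68.8%, the guest checkout 190/339 = 56.0% → the multi-step checkout
The multi-step checkout wins overall and in every traffic group — no reversal.

No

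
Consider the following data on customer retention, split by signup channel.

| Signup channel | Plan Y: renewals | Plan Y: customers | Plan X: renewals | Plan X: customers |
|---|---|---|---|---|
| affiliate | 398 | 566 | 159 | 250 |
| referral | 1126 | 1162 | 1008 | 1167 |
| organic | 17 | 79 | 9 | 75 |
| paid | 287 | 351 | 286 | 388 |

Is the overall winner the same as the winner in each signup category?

Affiliate: Plan Y 398/566 = 70.3%, Plan X 159/250 = 63.6% → Plan Y
Referral: Plan Y 1126/1162 = 96.9%, Plan X 1008/1167 = 86.4% → Plan Y
Organic: Plan Y 17/79 = 21.5%, Plan X 9/75 = 12.0% → Plan Y
Paid: Plan Y 287/351 = 81.8%, Plan X 286/388 = 73.7% → Plan Y
Overall: Plan Y 1828/2158 = 84.7%, Plan X 1462/1880 = 77.8% → Plan Y
Plan Y wins overall and in every signup group — no reversal.

Yes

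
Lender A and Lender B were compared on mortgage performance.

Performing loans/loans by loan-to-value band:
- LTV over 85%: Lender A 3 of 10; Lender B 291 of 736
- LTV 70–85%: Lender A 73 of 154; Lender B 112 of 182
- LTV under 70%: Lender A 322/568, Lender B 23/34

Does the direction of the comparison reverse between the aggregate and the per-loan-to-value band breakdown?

Yes

LTV over 85%: Lender A 3/10 = 30.0%, Lender B 291/736 = 39.5% → Lender B
LTV 70–85%: Lender A 73/154 = 47.4%, Lender B 112/182 = 61.5% → Lender B
LTV under 70%: Lender A 322/568 = 56.7%, Lender B 23/34 = 67.6% → Lender B
Overall: Lender A 398/732 = 54.4%, Lender B 426/952 = 44.7% → Lender A
Lender B wins each loan-to-value group but Lender A wins overall — the comparison reverses. Lender B's loans skew toward LTV over 85%, which has a lower base rate.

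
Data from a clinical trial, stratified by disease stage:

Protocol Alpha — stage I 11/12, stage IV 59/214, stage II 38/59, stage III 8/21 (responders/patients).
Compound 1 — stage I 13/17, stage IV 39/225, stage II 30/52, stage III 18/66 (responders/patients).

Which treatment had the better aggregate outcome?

Protocol Alpha

Stage I: Protocol Alpha 11/12 = 91.7%, Compound 1 13/17 = 76.5% → Protocol Alpha
Stage IV: Protocol Alpha 59/214 = 27.6%, Compound 1 39/225 = 17.3% → Protocol Alpha
Stage II: Protocol Alpha 38/59 = 64.4%, Compound 1 30/52 = 57.7% → Protocol Alpha
Stage III: Protocol Alpha 8/21 = 38.1%, Compound 1 18/66 = 27.3% → Protocol Alpha
Overall: Protocol Alpha 116/306 = 37.9%, Compound 1 100/360 = 27.8% → Protocol Alpha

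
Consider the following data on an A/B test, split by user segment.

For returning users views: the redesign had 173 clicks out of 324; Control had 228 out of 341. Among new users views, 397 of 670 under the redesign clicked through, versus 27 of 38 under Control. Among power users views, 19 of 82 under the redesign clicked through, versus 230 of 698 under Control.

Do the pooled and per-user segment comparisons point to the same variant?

No

Returning users: the redesign 173/324 = 53.4%, Control 228/341 = 66.9% → Control
New users: the redesign 397/670 = 59.3%, Control 27/38 = 71.1% → Control
Power users: the redesign 19/82 = 23.2%, Control 230/698 = 33.0% → Control
Overall: the redesign 589/1076 = 54.7%, Control 485/1077 = 45.0% → the redesign
Control wins each user group but the redesign wins overall — the comparison reverses. Control's views skew toward power users, which has a lower base rate.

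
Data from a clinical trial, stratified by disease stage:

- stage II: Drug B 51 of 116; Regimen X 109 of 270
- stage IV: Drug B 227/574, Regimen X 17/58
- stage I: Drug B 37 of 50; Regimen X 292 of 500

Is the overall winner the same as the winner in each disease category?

No

Stage II: Drug B 51/116 = 44.0%, Regimen X 109/270 = 40.4% → Drug B
Stage IV: Drug B 227/574 = 39.5%, Regimen X 17/58 = 29.3% → Drug B
Stage I: Drug B 37/50 = 74.0%, Regimen X 292/500 = 58.4% → Drug B
Overall: Drug B 315/740 = 42.6%, Regimen X 418/828 = 50.5% → Regimen X
Drug B wins each disease group but Regimen X wins overall — the comparison reverses. Drug B's patients skew toward stage IV, which has a lower base rate.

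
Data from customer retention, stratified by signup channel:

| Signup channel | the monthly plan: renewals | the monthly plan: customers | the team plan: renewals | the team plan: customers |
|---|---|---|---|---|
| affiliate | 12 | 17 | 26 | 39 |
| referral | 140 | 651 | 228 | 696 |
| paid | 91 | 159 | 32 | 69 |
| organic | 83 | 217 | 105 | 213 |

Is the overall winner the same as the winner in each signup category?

Affiliate: the monthly plan 12/17 = 70.6%, the team plan 26/39 = 66.7% → the monthly plan
Referral: the monthly plan 140/651 = 21.5%, the team plan 228/696 = 32.8% → the team plan
Paid: the monthly plan 91/159 = 57.2%, the team plan 32/69 = 46.4% → the monthly plan
Organic: the monthly plan 83/217 = 38.2%, the team plan 105/213 = 49.3% → the team plan
Overall: the monthly plan 326/1044 = 31.2%, the team plan 391/1017 = 38.4% → the team plan
Neither sweeps: the monthly plan wins 2 of 4 groups, the team plan wins 2. The team plan wins overall but not every group — no Simpson reversal.

No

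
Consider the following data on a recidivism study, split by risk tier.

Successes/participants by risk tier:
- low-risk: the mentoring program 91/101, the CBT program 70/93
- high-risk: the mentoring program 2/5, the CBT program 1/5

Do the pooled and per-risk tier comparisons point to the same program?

Low-risk: the mentoring program 91/101 = 90.1%, the CBT program 70/93 = 75.3% → the mentoring program
High-risk: the mentoring program 2/5 = 40.0%, the CBT program 1/5 = 20.0% → the mentoring program
Overall: the mentoring program 93/106 = 87.7%, the CBT program 71/98 = 72.4% → the mentoring program
The mentoring program wins overall and in every risk group — no reversal.

Yes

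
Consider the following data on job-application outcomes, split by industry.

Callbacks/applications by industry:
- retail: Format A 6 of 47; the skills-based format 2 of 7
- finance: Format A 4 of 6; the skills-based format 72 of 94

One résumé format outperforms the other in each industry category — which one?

Retail: Format A 6/47 = 12.8%, the skills-based format 2/7 = 28.6% → the skills-based format
Finance: Format A 4/6 = 66.7%, the skills-based format 72/94 = 76.6% → the skills-based format
The skills-based format has the higher rate in both groups.

the skills-based format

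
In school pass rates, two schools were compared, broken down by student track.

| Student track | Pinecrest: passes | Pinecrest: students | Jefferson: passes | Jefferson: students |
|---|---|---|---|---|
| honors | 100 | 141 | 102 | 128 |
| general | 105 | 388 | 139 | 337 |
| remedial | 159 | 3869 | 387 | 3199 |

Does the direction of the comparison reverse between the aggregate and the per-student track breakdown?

Honors: Pinecrest 100/141 = 70.9%, Jefferson 102/128 = 79.7% → Jefferson
General: Pinecrest 105/388 = 27.1%, Jefferson 139/337 = 41.2% → Jefferson
Remedial: Pinecrest 159/3869 = 4.1%, Jefferson 387/3199 = 12.1% → Jefferson
Overall: Pinecrest 364/4398 = 8.3%, Jefferson 628/3664 = 17.1% → Jefferson
Jefferson wins overall and in every student group — no reversal.

No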